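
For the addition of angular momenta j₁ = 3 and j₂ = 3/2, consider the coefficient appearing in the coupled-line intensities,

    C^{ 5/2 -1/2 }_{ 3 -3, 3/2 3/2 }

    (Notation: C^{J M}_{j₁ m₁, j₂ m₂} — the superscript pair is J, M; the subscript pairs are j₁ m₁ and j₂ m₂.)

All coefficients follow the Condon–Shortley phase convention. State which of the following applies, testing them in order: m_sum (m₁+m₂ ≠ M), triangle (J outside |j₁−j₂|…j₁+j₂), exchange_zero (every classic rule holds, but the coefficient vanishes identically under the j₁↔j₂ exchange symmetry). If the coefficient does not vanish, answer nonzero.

m_sum

m-sum: m₁+m₂ = -3+3/2 = -3/2, M = -1/2  ✗ ⇒ coefficient is 0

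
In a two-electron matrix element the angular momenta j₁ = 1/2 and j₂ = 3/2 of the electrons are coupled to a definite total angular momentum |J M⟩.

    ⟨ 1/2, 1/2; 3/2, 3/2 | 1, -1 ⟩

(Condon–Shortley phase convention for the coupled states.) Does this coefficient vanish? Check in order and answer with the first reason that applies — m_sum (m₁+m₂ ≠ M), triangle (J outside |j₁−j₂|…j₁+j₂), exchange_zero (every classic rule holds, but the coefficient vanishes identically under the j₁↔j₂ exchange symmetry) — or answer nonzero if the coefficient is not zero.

m_sum

m-sum: m₁+m₂ = 1/2+3/2 = 2, M = -1  ✗ ⇒ coefficient is 0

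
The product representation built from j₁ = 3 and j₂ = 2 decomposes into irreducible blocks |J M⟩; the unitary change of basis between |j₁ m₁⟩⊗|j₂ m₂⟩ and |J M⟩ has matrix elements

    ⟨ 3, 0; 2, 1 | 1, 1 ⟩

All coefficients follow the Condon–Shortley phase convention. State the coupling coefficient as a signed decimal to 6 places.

−√(3/35) = -0.292770

triangle: 4!·2!·0!/7! = 48/5040
(j±m)!: 3!·3!·3!·1!·2!·0! = 432
prefactor² = (2J+1)·Δ·N² = 432/35
  k=3: −1/(3!·1!·0!·0!·2!·0!) = -1/12
Σ = -1/12  ⇒  CG² = 432/35·(-1/12)² = 3/35
CG = −√(3/35) = -0.292770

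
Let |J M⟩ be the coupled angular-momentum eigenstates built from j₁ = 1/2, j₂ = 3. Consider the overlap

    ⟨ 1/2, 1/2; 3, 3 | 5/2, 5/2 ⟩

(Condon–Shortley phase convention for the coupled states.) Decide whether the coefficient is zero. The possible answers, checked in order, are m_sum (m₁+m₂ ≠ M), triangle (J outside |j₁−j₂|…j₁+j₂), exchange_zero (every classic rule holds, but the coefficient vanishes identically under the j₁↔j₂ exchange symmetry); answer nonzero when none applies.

m_sum

m-sum: m₁+m₂ = 1/2+3 = 7/2, M = 5/2  ✗ ⇒ coefficient is 0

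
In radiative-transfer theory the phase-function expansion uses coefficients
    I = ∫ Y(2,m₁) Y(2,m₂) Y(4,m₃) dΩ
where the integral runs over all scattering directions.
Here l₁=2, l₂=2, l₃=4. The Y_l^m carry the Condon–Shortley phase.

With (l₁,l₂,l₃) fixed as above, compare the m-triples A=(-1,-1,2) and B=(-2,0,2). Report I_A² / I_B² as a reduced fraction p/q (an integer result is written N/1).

8/3

l's match ⇒ only the (l;m) 3-j factors differ between A and B.
A: triangle coeff Δ(2,2,4) = 1/630; Σ_t [0,0]: t=0:+1/36 = 1/36; (3j)²=4/63 [(2 2 4; -1 -1 2)], sign=+1
B: triangle coeff Δ(2,2,4) = 1/630; Σ_t [0,0]: t=0:+1/96 = 1/96; (3j)²=1/42 [(2 2 4; -2 0 2)], sign=+1
I_A²/I_B² = (4/63)/(1/42) = 8/3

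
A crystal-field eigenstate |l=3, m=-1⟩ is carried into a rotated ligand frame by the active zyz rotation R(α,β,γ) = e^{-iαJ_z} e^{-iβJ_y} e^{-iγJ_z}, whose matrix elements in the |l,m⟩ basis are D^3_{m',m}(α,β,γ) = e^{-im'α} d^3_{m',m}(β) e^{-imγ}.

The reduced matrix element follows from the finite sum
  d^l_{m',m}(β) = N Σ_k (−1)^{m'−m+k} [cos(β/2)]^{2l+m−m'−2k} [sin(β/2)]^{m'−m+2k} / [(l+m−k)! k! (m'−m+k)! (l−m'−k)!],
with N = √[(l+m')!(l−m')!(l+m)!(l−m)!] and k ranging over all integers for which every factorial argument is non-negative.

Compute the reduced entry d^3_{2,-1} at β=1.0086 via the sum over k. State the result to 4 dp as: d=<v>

d=-0.4059

d^3_{2,-1}(β=1.0086) via the finite sum:
With c≡cos(β/2)=0.875513 and s≡sin(β/2)=0.483195, N=[120·1·2·24]^{1/2}=75.894664
Admissible k: 0..1 (factorial args all ≥0)
  k=0: (−1)^3·75.8947/(12)·0.8755^3·0.4832^3 = -0.478833
  k=1: (−1)^4·75.8947/(24)·0.8755^1·0.4832^5 = +0.072924
d^3_{2,-1}(1.0086) = -0.478833 +0.072924 = -0.405909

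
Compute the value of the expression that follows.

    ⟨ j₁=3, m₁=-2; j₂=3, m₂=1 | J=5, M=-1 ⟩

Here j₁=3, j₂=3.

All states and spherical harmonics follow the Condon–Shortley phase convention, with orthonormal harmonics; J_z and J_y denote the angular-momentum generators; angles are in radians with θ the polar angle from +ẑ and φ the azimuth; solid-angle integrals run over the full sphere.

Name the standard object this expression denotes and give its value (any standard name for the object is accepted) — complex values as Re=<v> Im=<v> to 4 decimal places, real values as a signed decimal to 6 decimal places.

Clebsch–Gordan coefficient, −√(9/28) ≈ -0.566947

This is a Clebsch–Gordan (vector-coupling) coefficient.
triangle: 1!·5!·5!/12! = 14400/479001600
(j±m)!: 1!·5!·4!·2!·4!·6! = 99532800
prefactor² = (2J+1)·Δ·N² = 230400/7
  k=0: +1/(0!·1!·5!·4!·0!·1!) = 1/2880
  k=1: −1/(1!·0!·4!·3!·1!·2!) = -1/288
Σ = -1/320  ⇒  CG² = 230400/7·(-1/320)² = 9/28
CG = −√(9/28) = -0.566947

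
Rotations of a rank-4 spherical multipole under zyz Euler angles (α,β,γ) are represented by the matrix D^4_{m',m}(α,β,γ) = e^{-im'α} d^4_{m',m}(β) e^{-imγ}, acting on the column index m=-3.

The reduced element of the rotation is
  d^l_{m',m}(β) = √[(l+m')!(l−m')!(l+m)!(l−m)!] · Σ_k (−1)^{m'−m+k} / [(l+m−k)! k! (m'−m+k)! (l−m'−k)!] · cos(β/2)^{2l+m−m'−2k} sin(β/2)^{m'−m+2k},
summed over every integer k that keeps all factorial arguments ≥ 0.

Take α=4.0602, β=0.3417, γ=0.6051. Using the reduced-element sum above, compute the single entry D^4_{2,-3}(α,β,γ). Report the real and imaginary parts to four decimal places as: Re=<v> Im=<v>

Re=-0.0015 Im=0.0000

Split into d^4_{2,-3}(β=0.3417) × two z-phases.
With c≡cos(β/2)=0.985441 and s≡sin(β/2)=0.170020, N=[720·2·1·5040]^{1/2}=2693.993318
k∈{0,1} keeps every argument non-negative
  k=0: (−1)^5·2693.9933/(240)·0.9854^3·0.1700^5 = -0.001526
  k=1: (−1)^6·2693.9933/(720)·0.9854^1·0.1700^7 = +0.000015
d^4_{2,-3}(0.3417) = -0.001526 +0.000015 = -0.001511
D = (-0.263278-0.964720i)·(-0.001511)·(-0.242075+0.970258i) = -0.001511+0.000033i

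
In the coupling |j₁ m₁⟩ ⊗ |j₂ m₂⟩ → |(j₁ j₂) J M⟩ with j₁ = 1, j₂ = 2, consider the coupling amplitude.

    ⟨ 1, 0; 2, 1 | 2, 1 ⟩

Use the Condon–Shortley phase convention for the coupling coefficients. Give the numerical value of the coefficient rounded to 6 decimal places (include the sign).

j₁+j₂−J=1  J+j₁−j₂=1  J−j₁+j₂=3  j₁+j₂+J+1=6
(j₁±m₁, j₂±m₂, J±M) = (1,1,3,1,3,1)
P² = 3/2
sum k=0..1:
  [0] +1/6 = 1/6
  [1] −1/2 = -1/2
S = -1/3
C² = P²·S² = 1/6 ; C = -0.408248

-0.408248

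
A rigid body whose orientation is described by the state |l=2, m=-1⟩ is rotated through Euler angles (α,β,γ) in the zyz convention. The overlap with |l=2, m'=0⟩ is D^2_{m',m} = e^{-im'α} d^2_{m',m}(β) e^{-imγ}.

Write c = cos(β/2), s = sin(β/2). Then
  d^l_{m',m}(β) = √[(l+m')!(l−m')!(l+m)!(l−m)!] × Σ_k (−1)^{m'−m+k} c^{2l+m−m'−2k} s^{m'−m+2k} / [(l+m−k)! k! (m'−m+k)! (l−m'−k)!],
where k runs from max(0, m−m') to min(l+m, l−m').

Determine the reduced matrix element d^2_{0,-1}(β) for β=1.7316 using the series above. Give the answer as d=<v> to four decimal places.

d=0.1936

d^2_{0,-1}(β=1.7316) via the finite sum:
With c≡cos(β/2)=0.648031 and s≡sin(β/2)=0.761614, N=[2·2·1·6]^{1/2}=4.898979
Admissible k: 0..1 (factorial args all ≥0)
  k=0: (−1)^1·4.8990/(2)·0.6480^3·0.7616^1 = -0.507689
  k=1: (−1)^2·4.8990/(2)·0.6480^1·0.7616^3 = +0.701255
d^2_{0,-1}(1.7316) = -0.507689 +0.701255 = +0.193566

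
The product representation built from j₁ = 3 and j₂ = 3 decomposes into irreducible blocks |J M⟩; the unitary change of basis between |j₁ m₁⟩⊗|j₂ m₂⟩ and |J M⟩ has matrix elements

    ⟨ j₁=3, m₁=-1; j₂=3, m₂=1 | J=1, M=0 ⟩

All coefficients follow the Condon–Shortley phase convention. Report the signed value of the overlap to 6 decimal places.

−√(1/28) ≈ -0.188982

√[3·5!1!1!/8! · 2!4!4!2!1!1!] = √(144/7)
  +(−1)^3/∏(3,2,1,1,0,0)! = -1/12  (running -1/12)
  +(−1)^4/∏(4,1,0,0,1,1)! = 1/24  (running -1/24)
⟨..|..⟩ = √(144/7)·(-1/24) = -0.188982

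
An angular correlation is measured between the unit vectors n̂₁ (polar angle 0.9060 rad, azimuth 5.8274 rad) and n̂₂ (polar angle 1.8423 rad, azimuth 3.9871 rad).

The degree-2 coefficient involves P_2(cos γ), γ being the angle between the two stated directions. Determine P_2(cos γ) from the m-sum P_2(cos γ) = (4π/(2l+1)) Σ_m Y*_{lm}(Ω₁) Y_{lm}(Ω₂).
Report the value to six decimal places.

-0.297618

Expand P_2 via completeness: Σ_{m} conj(Y_{2,m}) at Ω₁ times Y_{2,m} at Ω₂ —
  m=-2: Y*=(0.146555, -0.189137)  Y=(-0.042994, -0.355906)  product (-0.073616, -0.044028)
  m=-1: Y*=(0.336801, -0.165103)  Y=(0.132400, -0.149357)  product (0.019933, -0.072163)
  m=+0: Y*=(0.044689, -0.000000)  Y=(-0.247342, 0.000000)  product (-0.011053, 0.000000)
  m=+1: Y*=(-0.336801, -0.165103)  Y=(-0.132400, -0.149357)  product (0.019933, 0.072163)
  m=+2: Y*=(0.146555, 0.189137)  Y=(-0.042994, 0.355906)  product (-0.073616, 0.044028)
Accumulated sum (-0.118418, -0.000000); after 4π/(2l+1) scaling, (-0.297618, -0.000000) ⇒ P_2 = -0.297618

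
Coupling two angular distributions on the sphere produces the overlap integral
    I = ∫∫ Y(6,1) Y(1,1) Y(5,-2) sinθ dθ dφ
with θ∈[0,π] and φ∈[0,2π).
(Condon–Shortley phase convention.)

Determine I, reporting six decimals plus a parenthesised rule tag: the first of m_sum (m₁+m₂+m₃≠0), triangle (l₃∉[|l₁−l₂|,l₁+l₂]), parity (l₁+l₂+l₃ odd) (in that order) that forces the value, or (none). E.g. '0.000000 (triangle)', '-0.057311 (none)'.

-0.129207 (none)

Rules hold: Σm=0, L=12 even, 5≤5≤7.
N = 13·3·11 = 429
Δ = 2!·10!·0!/13! = 1/858
Racah Σ t=1..1: t=1:−1/14400 = -1/14400
⇒ 3j(6 1 5; 0 0 0)² = 6/143, sgn +1
Racah Σ t=2..2: t=2:+1/60480 = 1/60480
⇒ 3j(6 1 5; 1 1 -2)² = 5/429, sgn -1
4πI² = N·(3j₀)²·(3jₘ)² = 30/143
I = -1·√(0.20979/4π) = -0.12920749
No selection rule forces the value: the integral is nonzero (none).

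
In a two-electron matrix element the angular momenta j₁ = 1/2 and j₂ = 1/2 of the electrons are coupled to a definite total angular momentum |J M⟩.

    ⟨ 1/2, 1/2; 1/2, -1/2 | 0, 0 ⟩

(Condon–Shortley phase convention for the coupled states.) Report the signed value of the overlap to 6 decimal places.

+√(1/2) = +0.707107

j₁+j₂−J=1  J+j₁−j₂=0  J−j₁+j₂=0  j₁+j₂+J+1=2
(j₁±m₁, j₂±m₂, J±M) = (1,0,0,1,0,0)
P² = 1/2
sum k=0..0:
  [0] +1/1 = 1
S = 1
C² = P²·S² = 1/2 ; C = +0.707107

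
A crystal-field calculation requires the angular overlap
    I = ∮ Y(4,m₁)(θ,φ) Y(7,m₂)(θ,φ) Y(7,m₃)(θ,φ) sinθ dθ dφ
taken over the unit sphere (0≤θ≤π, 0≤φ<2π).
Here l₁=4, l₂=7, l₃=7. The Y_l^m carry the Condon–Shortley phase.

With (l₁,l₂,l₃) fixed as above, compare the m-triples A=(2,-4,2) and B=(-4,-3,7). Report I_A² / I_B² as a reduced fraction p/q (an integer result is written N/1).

Shared (l₁,l₂,l₃)=(4,7,7): N and (l;000)² cancel in I_A²/I_B².
A: Δ = 4!·4!·10!/19! = 1/58198140; Racah Σ t=0..2: t=0:+1/2903040 t=1:−1/2903040 t=2:+1/34836480 = 1/34836480; ⇒ 3j(4 7 7; 2 -4 2)² = 25/117572, sgn -1
B: Δ = 4!·4!·10!/19! = 1/58198140; Racah Σ t=4..4: t=4:+1/2090188800 = 1/2090188800; ⇒ 3j(4 7 7; -4 -3 7)² = 7/5814, sgn +1
I_A²/I_B² = (25/117572)/(7/5814) = 225/1274

225/1274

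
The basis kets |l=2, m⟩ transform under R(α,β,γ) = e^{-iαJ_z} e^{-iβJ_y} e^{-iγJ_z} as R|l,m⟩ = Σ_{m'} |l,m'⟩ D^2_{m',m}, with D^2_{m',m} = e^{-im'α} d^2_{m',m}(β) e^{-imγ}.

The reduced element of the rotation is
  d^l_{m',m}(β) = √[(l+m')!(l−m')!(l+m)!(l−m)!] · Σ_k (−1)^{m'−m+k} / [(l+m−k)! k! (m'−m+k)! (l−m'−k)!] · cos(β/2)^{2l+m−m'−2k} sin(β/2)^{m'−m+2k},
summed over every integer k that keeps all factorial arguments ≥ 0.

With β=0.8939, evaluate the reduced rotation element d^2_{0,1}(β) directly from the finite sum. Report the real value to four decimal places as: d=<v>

d=0.5980

d^2_{0,1}(β=0.8939) via the finite sum:
With c≡cos(β/2)=0.901770 and s≡sin(β/2)=0.432217, N=[2·2·6·1]^{1/2}=4.898979
k: max(0,(1)−(0))=1 … min(2+(1),2−(0))=2
  k=1: (−1)^0·4.8990/(2)·0.9018^3·0.4322^1 = +0.776362
  k=2: (−1)^1·4.8990/(2)·0.9018^1·0.4322^3 = -0.178352
d^2_{0,1}(0.8939) = +0.776362 -0.178352 = +0.598010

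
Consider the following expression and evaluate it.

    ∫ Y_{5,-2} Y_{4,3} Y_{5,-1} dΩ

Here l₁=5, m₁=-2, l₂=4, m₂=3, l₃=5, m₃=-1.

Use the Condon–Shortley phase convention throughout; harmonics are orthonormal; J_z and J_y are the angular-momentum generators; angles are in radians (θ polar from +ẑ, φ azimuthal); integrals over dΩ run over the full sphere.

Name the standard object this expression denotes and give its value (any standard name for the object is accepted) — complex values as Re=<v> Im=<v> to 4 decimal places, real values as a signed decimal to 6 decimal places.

Gaunt coefficient, -0.048522

This is a Gaunt coefficient — the integral of a triple product of spherical harmonics over the sphere.
Checks pass: Σm=0; 14 even; l₃=5∈[1,9].
(2·5+1)(2·4+1)(2·5+1) = 1089
Δ: 4! 6! 4! / 15! → 1/3153150
sum: t=0:+1/69120 t=1:−1/1728 t=2:+1/576 t=3:−1/1728 t=4:+1/69120 = 7/11520
3j²(5 4 5; 0 0 0) = Δ·Π!·Σ² = 2/143  (sign -1)
sum: t=3:−1/6912 t=4:+1/5184 = 1/20736
3j²(5 4 5; -2 3 -1) = Δ·Π!·Σ² = 5/2574  (sign +1)
combine: 4πI² = 1089·2/143·5/2574 = 5/169
take √, sign -1: I = -0.04852178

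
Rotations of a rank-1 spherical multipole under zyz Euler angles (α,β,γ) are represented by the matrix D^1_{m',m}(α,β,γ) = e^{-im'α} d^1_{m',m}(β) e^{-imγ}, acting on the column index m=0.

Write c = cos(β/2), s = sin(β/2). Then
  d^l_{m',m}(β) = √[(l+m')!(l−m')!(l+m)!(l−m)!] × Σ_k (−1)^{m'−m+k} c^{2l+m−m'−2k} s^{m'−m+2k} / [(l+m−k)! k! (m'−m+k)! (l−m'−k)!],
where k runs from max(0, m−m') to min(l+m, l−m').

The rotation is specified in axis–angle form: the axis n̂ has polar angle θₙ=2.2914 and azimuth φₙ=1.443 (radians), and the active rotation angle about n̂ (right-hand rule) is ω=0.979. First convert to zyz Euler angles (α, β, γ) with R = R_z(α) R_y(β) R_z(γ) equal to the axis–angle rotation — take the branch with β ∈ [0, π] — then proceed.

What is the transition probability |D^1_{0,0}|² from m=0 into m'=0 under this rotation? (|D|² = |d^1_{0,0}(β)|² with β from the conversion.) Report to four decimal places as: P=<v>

Axis–angle → zyz. n̂ = (sinθₙcosφₙ, sinθₙsinφₙ, cosθₙ) = (+0.095766, +0.745280, -0.659838), ω = 0.9790.
R = I cosω + sinω [n̂]ₓ + (1−cosω) n̂n̂ᵀ gives
  R = [+0.561908, +0.579183, +0.590598; -0.516069, +0.803440, -0.296912; -0.646477, -0.137952, +0.750358]
β = atan2(√(R₁₃²+R₂₃²), R₃₃) = 0.722193; α = atan2(R₂₃, R₁₃) mod 2π = 5.817355; γ = atan2(R₃₂, −R₃₁) mod 2π = 6.072948
D^1_{0,0}(5.8174,0.7222,6.0729) = e^{-i·0·5.8174}·d^1_{0,0}(0.7222)·e^{-i·0·6.0729}. Compute d first:
Half-angle: c=0.935510, s=0.353300. N=√(1·1·1·1)=1.000000
Admissible k: 0..1 (factorial args all ≥0)
  k=0: (−1)^0·1.0000/(1)·0.9355^2·0.3533^0 = +0.875179
  k=1: (−1)^1·1.0000/(1)·0.9355^0·0.3533^2 = -0.124821
d^1_{0,0}(0.7222) = +0.875179 -0.124821 = +0.750358
|D^1_{0,0}|² = |d^1_{0,0}(β)|² = (+0.750358)² = 0.563037 (the z-rotation phases have unit modulus)

P=0.5630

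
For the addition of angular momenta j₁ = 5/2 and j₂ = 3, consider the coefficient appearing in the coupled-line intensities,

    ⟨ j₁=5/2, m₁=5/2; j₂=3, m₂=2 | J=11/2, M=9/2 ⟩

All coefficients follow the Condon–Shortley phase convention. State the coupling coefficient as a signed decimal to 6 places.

+0.738549  (= +√(6/11))

triangle: 0!·5!·6!/12! = 86400/479001600
(j±m)!: 5!·0!·5!·1!·10!·1! = 52254720000
prefactor² = (2J+1)·Δ·N² = 1244160000/11
  k=0: +1/(0!·0!·0!·5!·5!·1!) = 1/14400
Σ = 1/14400  ⇒  CG² = 1244160000/11·(1/14400)² = 6/11
CG = +√(6/11) = +0.738549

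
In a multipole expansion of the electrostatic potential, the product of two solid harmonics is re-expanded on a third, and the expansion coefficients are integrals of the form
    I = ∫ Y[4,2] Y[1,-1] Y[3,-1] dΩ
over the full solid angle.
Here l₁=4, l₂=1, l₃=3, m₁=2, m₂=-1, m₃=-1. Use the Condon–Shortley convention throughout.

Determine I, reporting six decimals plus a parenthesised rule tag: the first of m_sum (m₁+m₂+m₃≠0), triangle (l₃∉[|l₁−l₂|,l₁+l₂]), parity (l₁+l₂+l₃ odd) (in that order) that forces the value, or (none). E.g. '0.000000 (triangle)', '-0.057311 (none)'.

0.238414 (none)

Rules hold: Σm=0, L=8 even, 3≤3≤5.
N = 9·3·7 = 189
Δ = 2!·6!·0!/9! = 1/252
Racah Σ t=1..1: t=1:−1/36 = -1/36
⇒ 3j(4 1 3; 0 0 0)² = 4/63, sgn +1
Racah Σ t=0..0: t=0:+1/96 = 1/96
⇒ 3j(4 1 3; 2 -1 -1)² = 5/84, sgn +1
4πI² = N·(3j₀)²·(3jₘ)² = 5/7
I = +1·√(0.714286/4π) = 0.23841361
No selection rule forces the value: the integral is nonzero (none).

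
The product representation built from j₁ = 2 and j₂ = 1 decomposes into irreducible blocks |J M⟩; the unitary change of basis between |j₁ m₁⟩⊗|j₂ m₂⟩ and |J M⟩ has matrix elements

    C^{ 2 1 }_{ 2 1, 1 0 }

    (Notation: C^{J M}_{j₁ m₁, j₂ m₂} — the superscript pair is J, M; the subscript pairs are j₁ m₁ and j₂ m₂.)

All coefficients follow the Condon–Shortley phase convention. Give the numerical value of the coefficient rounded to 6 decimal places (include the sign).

+√(1/6) ≈ +0.408248

j₁+j₂−J=1  J+j₁−j₂=3  J−j₁+j₂=1  j₁+j₂+J+1=6
(j₁±m₁, j₂±m₂, J±M) = (3,1,1,1,3,1)
P² = 3/2
sum k=0..1:
  [0] +1/2 = 1/2
  [1] −1/6 = -1/6
S = 1/3
C² = P²·S² = 1/6 ; C = +0.408248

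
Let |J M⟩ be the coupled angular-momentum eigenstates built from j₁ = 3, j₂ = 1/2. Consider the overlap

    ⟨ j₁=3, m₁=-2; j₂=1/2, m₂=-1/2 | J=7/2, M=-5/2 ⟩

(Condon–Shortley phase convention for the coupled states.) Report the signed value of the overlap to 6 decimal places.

√[8·0!6!1!/8! · 1!5!0!1!1!6!] = √(86400/7)
  +(−1)^0/∏(0,0,5,0,1,1)! = 1/120  (running 1/120)
⟨..|..⟩ = √(86400/7)·(1/120) = +0.925820

+0.925820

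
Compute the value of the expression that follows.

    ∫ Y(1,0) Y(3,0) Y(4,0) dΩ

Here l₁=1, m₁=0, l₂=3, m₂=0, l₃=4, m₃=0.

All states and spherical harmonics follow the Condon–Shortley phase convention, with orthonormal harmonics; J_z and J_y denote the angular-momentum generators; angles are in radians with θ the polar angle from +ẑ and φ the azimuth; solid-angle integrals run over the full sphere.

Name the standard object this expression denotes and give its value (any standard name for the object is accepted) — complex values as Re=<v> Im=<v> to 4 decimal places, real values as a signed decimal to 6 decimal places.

Gaunt coefficient, +0.246233

This is a Gaunt coefficient — the integral of a triple product of spherical harmonics over the sphere.
Checks pass: Σm=0; 8 even; l₃=4∈[2,4].
(2·1+1)(2·3+1)(2·4+1) = 189
Δ: 0! 2! 6! / 9! → 1/252
sum: t=0:+1/36 = 1/36
3j²(1 3 4; 0 0 0) = Δ·Π!·Σ² = 4/63  (sign +1)
(m-triple is (0,0,0) — same symbol as above.)
combine: 4πI² = 189·4/63·4/63 = 16/21
take √, sign +1: I = 0.24623252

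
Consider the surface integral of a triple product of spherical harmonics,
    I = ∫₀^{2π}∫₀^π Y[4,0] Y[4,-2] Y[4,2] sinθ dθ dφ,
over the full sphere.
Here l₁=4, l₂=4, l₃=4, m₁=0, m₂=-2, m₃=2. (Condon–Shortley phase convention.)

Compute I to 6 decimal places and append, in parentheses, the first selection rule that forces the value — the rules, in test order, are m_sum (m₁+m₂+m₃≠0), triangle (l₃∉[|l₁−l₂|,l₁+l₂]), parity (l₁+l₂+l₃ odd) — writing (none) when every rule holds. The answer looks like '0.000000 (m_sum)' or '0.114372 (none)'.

-0.083698 (none)

m-sum 0 ✓  L=12 even ✓  0≤4≤8 ✓
Π(2lᵢ+1) = 9×9×9 = 729
triangle coeff Δ(4,4,4) = 1/450450
Σ_t [0,4]: t=0:+1/13824 t=1:−1/216 t=2:+1/64 t=3:−1/216 t=4:+1/13824 = 5/768
(3j)²=18/1001 [(4 4 4; 0 0 0)], sign=+1
Σ_t [0,2]: t=0:+1/2304 t=1:−1/216 t=2:+1/384 = -11/6912
(3j)²=11/1638 [(4 4 4; 0 -2 2)], sign=-1
⇒ 4πI² = 729/8281
I = (-1)√(729/8281/(4π)) = -0.08369845
No selection rule forces the value: the integral is nonzero (none).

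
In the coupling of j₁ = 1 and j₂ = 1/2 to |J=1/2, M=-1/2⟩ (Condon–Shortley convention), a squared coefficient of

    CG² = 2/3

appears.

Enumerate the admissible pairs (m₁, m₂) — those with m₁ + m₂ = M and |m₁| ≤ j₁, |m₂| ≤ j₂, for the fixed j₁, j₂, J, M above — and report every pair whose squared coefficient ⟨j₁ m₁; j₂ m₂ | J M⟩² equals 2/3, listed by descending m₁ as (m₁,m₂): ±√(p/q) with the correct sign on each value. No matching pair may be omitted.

(-1,1/2): −√(2/3)

Admissible pairs with m₁+m₂ = M = -1/2: (-1,1/2), (0,-1/2)
  (m₁,m₂)=(0,-1/2): CG² = 1/3, CG = +√(1/3)
  (m₁,m₂)=(-1,1/2): CG² = 2/3, CG = −√(2/3)   ← matches the target
Pairs with CG² = 2/3: (-1,1/2): −√(2/3)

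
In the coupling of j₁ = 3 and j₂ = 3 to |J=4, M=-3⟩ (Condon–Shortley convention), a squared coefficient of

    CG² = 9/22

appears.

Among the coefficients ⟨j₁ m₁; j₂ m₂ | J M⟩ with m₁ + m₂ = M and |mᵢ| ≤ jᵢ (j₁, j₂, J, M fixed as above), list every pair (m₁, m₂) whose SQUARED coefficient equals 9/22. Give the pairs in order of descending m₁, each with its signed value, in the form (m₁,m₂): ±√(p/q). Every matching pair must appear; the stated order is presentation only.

Admissible pairs with m₁+m₂ = M = -3: (-3,0), (-2,-1), (-1,-2), (0,-3)
  (m₁,m₂)=(0,-3): CG² = 9/22, CG = +√(9/22)   ← matches the target
  (m₁,m₂)=(-1,-2): CG² = 1/11, CG = −√(1/11)
  (m₁,m₂)=(-2,-1): CG² = 1/11, CG = −√(1/11)
  (m₁,m₂)=(-3,0): CG² = 9/22, CG = +√(9/22)   ← matches the target
Pairs with CG² = 9/22: (0,-3): +√(9/22); (-3,0): +√(9/22)

(0,-3): +√(9/22); (-3,0): +√(9/22)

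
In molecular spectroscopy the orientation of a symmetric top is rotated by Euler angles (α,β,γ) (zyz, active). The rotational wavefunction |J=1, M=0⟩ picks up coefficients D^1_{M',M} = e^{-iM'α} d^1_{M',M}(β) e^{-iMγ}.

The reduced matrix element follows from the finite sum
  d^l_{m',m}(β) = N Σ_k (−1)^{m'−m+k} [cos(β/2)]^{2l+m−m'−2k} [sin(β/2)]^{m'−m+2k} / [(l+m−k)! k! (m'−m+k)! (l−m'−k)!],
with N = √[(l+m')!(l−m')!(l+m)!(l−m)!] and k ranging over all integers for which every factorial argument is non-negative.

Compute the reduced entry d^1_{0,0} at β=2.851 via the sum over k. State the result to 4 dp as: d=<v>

d^1_{0,0}(β=2.8510) via the finite sum:
c=cos(2.851000/2)=0.144786, s=sin(2.851000/2)=0.989463; N=√[1·1·1·1]=1.000000
k∈{0,1} keeps every argument non-negative
  k=0: (−1)^0·1.0000/(1)·0.1448^2·0.9895^0 = +0.020963
  k=1: (−1)^1·1.0000/(1)·0.1448^0·0.9895^2 = -0.979037
d^1_{0,0}(2.8510) = +0.020963 -0.979037 = -0.958074

d=-0.9581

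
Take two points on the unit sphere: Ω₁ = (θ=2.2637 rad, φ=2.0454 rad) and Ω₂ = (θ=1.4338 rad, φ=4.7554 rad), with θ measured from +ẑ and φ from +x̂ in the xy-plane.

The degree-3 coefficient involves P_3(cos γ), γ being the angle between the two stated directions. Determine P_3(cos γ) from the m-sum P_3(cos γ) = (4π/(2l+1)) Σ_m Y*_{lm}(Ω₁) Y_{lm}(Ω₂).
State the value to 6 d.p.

Term-by-term m-sum for l=3 (normalisation 4π/7 = 1.795196):
  m=-3: (+0.187978-0.027831i) × (-0.052191-0.402234i) = -0.021005-0.074159i  (running Σ = -0.021005-0.074159i)
  m=-2: (+0.225039+0.314164i) × (-0.136461+0.011768i) = -0.034406-0.040223i  (running Σ = -0.055411-0.114382i)
  m=-1: (-0.118194+0.230053i) × (-0.012482-0.290028i) = +0.068197+0.031408i  (running Σ = +0.012786-0.082974i)
  m=0: (+0.228802-0.000000i) × (-0.148139+0.000000i) = -0.033895+0.000000i  (running Σ = -0.021109-0.082974i)
  m=1: (+0.118194+0.230053i) × (+0.012482-0.290028i) = +0.068197-0.031408i  (running Σ = +0.047088-0.114382i)
  m=2: (+0.225039-0.314164i) × (-0.136461-0.011768i) = -0.034406+0.040223i  (running Σ = +0.012682-0.074159i)
  m=3: (-0.187978-0.027831i) × (+0.052191-0.402234i) = -0.021005+0.074159i  (running Σ = -0.008323-0.000000i)
Accumulated sum -0.008323-0.000000i; after 4π/(2l+1) scaling, -0.014942-0.000000i ⇒ P_3 = -0.014942

-0.014942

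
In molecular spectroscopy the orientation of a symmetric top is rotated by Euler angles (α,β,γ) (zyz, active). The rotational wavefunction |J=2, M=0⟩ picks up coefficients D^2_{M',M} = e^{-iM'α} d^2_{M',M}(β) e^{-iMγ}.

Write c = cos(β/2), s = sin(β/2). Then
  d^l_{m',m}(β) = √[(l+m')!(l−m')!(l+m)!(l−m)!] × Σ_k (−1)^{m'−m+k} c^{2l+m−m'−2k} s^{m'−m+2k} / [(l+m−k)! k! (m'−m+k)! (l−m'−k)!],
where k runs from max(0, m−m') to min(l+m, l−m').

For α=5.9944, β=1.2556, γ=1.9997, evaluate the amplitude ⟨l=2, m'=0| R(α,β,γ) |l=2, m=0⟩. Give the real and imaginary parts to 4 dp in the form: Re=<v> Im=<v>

D^2_{0,0}(5.9944,1.2556,1.9997) = e^{-i·0·5.9944}·d^2_{0,0}(1.2556)·e^{-i·0·1.9997}. Compute d first:
With c≡cos(β/2)=0.809322 and s≡sin(β/2)=0.587366, N=[2·2·2·2]^{1/2}=4.000000
k: max(0,(0)−(0))=0 … min(2+(0),2−(0))=2
  k=0: (−1)^0·4.0000/(4)·0.8093^4·0.5874^0 = +0.429027
  k=1: (−1)^1·4.0000/(1)·0.8093^2·0.5874^2 = -0.903898
  k=2: (−1)^2·4.0000/(4)·0.8093^0·0.5874^4 = +0.119024
d^2_{0,0}(1.2556) = +0.429027 -0.903898 +0.119024 = -0.355847
Phases: e^{-i·(0)·5.9944}=+1.000000+0.000000i, e^{-i·(0)·1.9997}=+1.000000+0.000000i ⇒ D=-0.355847+0.000000i

Re=-0.3558 Im=0.0000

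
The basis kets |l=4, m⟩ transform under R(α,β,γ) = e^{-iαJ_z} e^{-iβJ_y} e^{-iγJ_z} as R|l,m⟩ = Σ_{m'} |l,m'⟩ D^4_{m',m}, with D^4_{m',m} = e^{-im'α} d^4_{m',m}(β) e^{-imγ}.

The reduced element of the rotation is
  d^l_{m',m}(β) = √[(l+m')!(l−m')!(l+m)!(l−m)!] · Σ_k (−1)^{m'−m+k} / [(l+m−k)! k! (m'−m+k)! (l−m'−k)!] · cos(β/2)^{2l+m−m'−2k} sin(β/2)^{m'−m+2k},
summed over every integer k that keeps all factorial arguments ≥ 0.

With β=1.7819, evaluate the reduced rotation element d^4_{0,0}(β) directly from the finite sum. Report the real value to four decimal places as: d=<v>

d^4_{0,0}(β=1.7819) via the finite sum:
With c≡cos(β/2)=0.628674 and s≡sin(β/2)=0.777669, N=[24·24·24·24]^{1/2}=576.000000
Admissible k: 0..4 (factorial args all ≥0)
  k=0: (−1)^0·576.0000/(576)·0.6287^8·0.7777^0 = +0.024401
  k=1: (−1)^1·576.0000/(36)·0.6287^6·0.7777^2 = -0.597394
  k=2: (−1)^2·576.0000/(16)·0.6287^4·0.7777^4 = +2.056757
  k=3: (−1)^3·576.0000/(36)·0.6287^2·0.7777^6 = -1.398750
  k=4: (−1)^4·576.0000/(576)·0.6287^0·0.7777^8 = +0.133770
d^4_{0,0}(1.7819) = +0.024401 -0.597394 +2.056757 -1.398750 +0.133770 = +0.218784

d=0.2188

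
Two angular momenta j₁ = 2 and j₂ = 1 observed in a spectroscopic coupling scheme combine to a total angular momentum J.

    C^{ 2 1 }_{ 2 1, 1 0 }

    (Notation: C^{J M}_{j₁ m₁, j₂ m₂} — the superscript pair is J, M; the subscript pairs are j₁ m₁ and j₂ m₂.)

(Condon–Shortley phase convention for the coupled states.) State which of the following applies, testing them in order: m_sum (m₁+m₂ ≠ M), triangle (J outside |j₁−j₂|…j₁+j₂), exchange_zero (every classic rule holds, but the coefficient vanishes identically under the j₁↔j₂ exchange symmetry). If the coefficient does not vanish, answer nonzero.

m-sum: m₁+m₂ = 1+0 = 1, M = 1  ✓
triangle: |j₁−j₂| = 1 ≤ J = 2 ≤ j₁+j₂ = 3  ✓
exchange: j₁≠j₂ or m₁≠m₂ — the exchange symmetry imposes no constraint here
value check: CG = +√(1/6) = +0.408248 ≠ 0

nonzero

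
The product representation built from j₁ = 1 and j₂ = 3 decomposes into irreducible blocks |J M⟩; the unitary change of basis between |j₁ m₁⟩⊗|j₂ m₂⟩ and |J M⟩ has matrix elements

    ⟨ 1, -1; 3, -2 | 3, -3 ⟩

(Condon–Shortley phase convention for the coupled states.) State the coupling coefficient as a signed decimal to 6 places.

triangle: 1!*1!*5!/8! = 120/40320
(j±m)!: 0!*2!*1!*5!*0!*6! = 172800
prefactor² = (2J+1)*Δ*N² = 3600
  k=1: −1/(1!*0!*1!*0!*0!*5!) = -1/120
Σ = -1/120  ⇒  CG² = 3600*(-1/120)² = 1/4
CG = −√(1/4) = -0.500000

-0.500000  (= −√(1/4))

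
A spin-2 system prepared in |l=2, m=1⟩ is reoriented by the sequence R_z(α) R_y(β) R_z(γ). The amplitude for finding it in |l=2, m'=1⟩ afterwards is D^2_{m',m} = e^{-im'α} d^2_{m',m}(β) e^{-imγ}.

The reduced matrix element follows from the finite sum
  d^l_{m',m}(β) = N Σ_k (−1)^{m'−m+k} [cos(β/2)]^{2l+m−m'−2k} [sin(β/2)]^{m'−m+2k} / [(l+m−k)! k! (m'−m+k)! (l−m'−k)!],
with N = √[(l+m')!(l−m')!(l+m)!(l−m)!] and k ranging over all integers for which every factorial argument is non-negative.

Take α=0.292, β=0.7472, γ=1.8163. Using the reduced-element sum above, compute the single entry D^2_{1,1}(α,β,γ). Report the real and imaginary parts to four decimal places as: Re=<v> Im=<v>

Re=-0.2073 Im=-0.3479

Split into d^2_{1,1}(β=0.7472) × two z-phases.
Half-angle: c=0.931019, s=0.364969. N=√(6·1·6·1)=6.000000
k∈{0,1} keeps every argument non-negative
  k=0: (−1)^0·6.0000/(6)·0.9310^4·0.3650^0 = +0.751338
  k=1: (−1)^1·6.0000/(2)·0.9310^2·0.3650^2 = -0.346379
d^2_{1,1}(0.7472) = +0.751338 -0.346379 = +0.404958
D = (+0.957670-0.287868i)·(+0.404958)·(-0.243045-0.970015i) = -0.207336-0.347855i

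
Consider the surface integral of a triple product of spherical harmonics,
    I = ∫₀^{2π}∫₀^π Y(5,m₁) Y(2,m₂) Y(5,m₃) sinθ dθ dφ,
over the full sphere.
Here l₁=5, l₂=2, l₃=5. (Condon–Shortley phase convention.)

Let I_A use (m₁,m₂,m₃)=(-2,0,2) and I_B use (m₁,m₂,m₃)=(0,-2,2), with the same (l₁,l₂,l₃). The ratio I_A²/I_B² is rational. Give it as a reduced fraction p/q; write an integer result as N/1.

Same 5,2,5: normalisation and zero-m 3j drop out of the ratio.
A: Δ: 2! 8! 2! / 13! → 1/38610; sum: t=0:+1/20160 t=1:−1/1440 t=2:+1/2880 = -1/3360; 3j²(5 2 5; -2 0 2) = Δ·Π!·Σ² = 6/715  (sign +1)
B: Δ: 2! 8! 2! / 13! → 1/38610; sum: t=0:+1/2880 = 1/2880; 3j²(5 2 5; 0 -2 2) = Δ·Π!·Σ² = 14/429  (sign -1)
I_A²/I_B² = (6/715)/(14/429) = 9/35

9/35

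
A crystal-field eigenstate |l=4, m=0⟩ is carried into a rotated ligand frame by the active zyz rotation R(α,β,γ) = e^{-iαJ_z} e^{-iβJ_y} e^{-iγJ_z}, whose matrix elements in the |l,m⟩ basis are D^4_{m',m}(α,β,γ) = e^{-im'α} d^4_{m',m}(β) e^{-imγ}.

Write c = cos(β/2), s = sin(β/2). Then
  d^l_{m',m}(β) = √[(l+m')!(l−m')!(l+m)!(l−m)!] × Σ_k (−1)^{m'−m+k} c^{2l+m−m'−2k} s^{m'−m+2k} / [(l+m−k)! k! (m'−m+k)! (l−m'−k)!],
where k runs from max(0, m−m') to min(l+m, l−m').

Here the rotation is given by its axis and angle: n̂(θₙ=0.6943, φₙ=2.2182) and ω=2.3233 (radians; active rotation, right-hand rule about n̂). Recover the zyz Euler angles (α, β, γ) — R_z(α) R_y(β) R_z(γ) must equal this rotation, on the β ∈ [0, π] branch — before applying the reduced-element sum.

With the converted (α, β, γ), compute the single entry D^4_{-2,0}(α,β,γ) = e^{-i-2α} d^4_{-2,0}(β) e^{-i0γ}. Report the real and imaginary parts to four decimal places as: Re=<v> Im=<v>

Axis–angle → zyz. n̂ = (sinθₙcosφₙ, sinθₙsinφₙ, cosθₙ) = (-0.385903, +0.510376, +0.768502), ω = 2.3233.
R = I cosω + sinω [n̂]ₓ + (1−cosω) n̂n̂ᵀ gives
  R = [-0.432764, -0.892560, -0.126698; +0.229422, -0.244952, +0.942000; -0.871826, +0.378597, +0.310780]
β = atan2(√(R₁₃²+R₂₃²), R₃₃) = 1.254783; α = atan2(R₂₃, R₁₃) mod 2π = 1.704493; γ = atan2(R₃₂, −R₃₁) mod 2π = 0.409685
Split into d^4_{-2,0}(β=1.2548) × two z-phases.
Half-angle: c=0.809561, s=0.587035. N=√(2·720·24·24)=910.735966
k∈{2,3,4} keeps every argument non-negative
  k=2: (−1)^0·910.7360/(96)·0.8096^6·0.5870^2 = +0.920340
  k=3: (−1)^1·910.7360/(36)·0.8096^4·0.5870^4 = -1.290463
  k=4: (−1)^2·910.7360/(96)·0.8096^2·0.5870^6 = +0.254452
d^4_{-2,0}(1.2548) = +0.920340 -1.290463 +0.254452 = -0.115671
Phases: e^{-i·(-2)·1.7045}=-0.964463-0.264217i, e^{-i·(0)·0.4097}=+1.000000+0.000000i ⇒ D=+0.111561+0.030562i

Re=0.1116 Im=0.0306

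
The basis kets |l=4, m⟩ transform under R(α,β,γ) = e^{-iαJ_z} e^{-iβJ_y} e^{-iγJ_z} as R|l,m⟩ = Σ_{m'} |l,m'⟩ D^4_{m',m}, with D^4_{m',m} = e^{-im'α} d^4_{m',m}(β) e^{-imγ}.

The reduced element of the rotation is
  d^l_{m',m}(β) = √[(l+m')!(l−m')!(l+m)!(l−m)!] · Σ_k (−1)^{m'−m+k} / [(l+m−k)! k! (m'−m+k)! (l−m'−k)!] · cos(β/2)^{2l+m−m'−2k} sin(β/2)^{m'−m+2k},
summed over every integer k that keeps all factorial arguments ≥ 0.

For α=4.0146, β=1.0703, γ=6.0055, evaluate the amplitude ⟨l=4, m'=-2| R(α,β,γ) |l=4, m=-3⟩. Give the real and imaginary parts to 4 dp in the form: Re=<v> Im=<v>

Re=0.0221 Im=0.0286

D^4_{-2,-3}(4.0146,1.0703,6.0055) = e^{-i·-2·4.0146}·d^4_{-2,-3}(1.0703)·e^{-i·-3·6.0055}. Compute d first:
Half-angle: c=0.860192, s=0.509970. N=√(2·720·1·5040)=2693.993318
k: max(0,(-3)−(-2))=0 … min(4+(-3),4−(-2))=1
  k=0: (−1)^1·2693.9933/(720)·0.8602^7·0.5100^1 = -0.664932
  k=1: (−1)^2·2693.9933/(240)·0.8602^5·0.5100^3 = +0.701127
d^4_{-2,-3}(1.0703) = -0.664932 +0.701127 = +0.036195
Attach z-rotation phases: D = e^{-i(-2)(4.0146)}·(+0.036195)·e^{-i(-3)(6.0055)} = +0.022130+0.028642i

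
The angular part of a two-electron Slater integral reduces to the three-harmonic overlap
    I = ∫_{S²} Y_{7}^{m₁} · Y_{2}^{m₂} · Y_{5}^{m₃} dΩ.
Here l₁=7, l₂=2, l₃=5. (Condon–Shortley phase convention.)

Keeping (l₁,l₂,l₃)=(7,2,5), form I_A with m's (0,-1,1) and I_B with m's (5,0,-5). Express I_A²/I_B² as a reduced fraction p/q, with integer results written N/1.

245/66

l's match ⇒ only the (l;m) 3-j factors differ between A and B.
A: triangle coeff Δ(7,2,5) = 1/15015; Σ_t [1,1]: t=1:−1/103680 = -1/103680; (3j)²=7/429 [(7 2 5; 0 -1 1)], sign=-1
B: triangle coeff Δ(7,2,5) = 1/15015; Σ_t [2,2]: t=2:+1/14515200 = 1/14515200; (3j)²=2/455 [(7 2 5; 5 0 -5)], sign=+1
I_A²/I_B² = (7/429)/(2/455) = 245/66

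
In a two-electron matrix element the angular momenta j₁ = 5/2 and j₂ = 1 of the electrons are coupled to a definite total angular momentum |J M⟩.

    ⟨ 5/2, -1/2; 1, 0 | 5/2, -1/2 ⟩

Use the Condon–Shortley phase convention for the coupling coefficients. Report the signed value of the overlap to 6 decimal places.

triangle: 1!*4!*1!/7! = 24/5040
(j±m)!: 2!*3!*1!*1!*2!*3! = 144
prefactor² = (2J+1)*Δ*N² = 144/35
  k=0: +1/(0!*1!*3!*1!*1!*0!) = 1/6
  k=1: −1/(1!*0!*2!*0!*2!*1!) = -1/4
Σ = -1/12  ⇒  CG² = 144/35*(-1/12)² = 1/35
CG = −√(1/35) = -0.169031

-0.169031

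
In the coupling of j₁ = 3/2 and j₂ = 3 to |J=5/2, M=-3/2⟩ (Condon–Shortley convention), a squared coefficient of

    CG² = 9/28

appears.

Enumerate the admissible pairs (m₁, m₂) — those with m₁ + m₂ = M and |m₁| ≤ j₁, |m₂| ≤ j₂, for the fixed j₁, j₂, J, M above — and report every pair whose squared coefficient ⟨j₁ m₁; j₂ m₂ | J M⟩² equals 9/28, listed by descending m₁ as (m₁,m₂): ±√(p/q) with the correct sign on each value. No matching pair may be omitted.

(3/2,-3): +√(9/28)

Admissible pairs with m₁+m₂ = M = -3/2: (-3/2,0), (-1/2,-1), (1/2,-2), (3/2,-3)
  (m₁,m₂)=(3/2,-3): CG² = 9/28, CG = +√(9/28)   ← matches the target
  (m₁,m₂)=(1/2,-2): CG² = 1/14, CG = +√(1/14)
  (m₁,m₂)=(-1/2,-1): CG² = 7/20, CG = −√(7/20)
  (m₁,m₂)=(-3/2,0): CG² = 9/35, CG = +√(9/35)
Pairs with CG² = 9/28: (3/2,-3): +√(9/28)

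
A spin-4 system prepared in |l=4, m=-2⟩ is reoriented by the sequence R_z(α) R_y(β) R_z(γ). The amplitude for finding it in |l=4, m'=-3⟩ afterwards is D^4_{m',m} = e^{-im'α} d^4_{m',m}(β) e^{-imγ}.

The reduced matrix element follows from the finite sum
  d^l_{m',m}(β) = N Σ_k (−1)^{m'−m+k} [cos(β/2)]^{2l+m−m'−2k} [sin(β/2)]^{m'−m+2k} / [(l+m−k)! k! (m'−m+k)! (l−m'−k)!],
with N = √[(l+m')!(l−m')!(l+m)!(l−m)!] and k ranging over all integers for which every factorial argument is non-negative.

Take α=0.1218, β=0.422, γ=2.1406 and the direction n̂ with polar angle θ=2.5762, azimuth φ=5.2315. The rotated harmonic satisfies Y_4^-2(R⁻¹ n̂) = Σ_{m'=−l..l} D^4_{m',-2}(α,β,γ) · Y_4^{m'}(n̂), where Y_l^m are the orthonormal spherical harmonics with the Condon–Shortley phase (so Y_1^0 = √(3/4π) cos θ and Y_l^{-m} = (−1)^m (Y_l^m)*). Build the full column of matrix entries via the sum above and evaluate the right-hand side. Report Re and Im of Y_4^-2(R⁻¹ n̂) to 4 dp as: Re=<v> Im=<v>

Re=0.3541 Im=-0.1984

Need the full column D^4_{m',-2} for m'=−4..4 at α=0.1218, β=0.4220, γ=2.1406.
cos(β/2)=0.977822, sin(β/2)=0.209438
d^4_{-4,-2}: single k=2 term ⇒ +0.202884;  D = +0.011358-0.202566i
d^4_{-3,-2}: k∈[1..2] ⇒ +0.669788 -0.092183 = +0.577606;  D = -0.037973-0.576356i
d^4_{-2,-2}: k∈[0..2] ⇒ +0.835754 -0.460098 +0.026385 = +0.402040;  D = -0.074977-0.394987i
d^4_{-1,-2}: k∈[0..2] ⇒ -0.759469 +0.174209 -0.005328 = -0.590588;  D = +0.179820+0.562547i
d^4_{0,-2}: k∈[0..2] ⇒ +0.363739 -0.044499 +0.000766 = +0.320006;  D = -0.133747-0.290716i
d^4_{1,-2}: k∈[0..2] ⇒ -0.116139 +0.007992 -0.000073 = -0.108221;  D = +0.056841+0.092091i
d^4_{2,-2}: k∈[0..2] ⇒ +0.026385 -0.000968 +0.000004 = +0.025420;  D = -0.015881-0.019849i
d^4_{3,-2}: k∈[0..1] ⇒ -0.004229 +0.000065 = -0.004164;  D = +0.002977+0.002912i
d^4_{4,-2}: single k=0 term ⇒ +0.000427;  D = -0.000339-0.000259i
Y_4^{m'}(θ=2.5762,φ=5.2315) and Σ D·Y over m':
  (+0.0114-0.2026i)·(-0.0177-0.0319i)  (-0.0380-0.5764i)·(+0.1625+0.0022i)  (-0.0750-0.3950i)·(-0.1946+0.3301i)  (+0.1798+0.5625i)·(-0.2114-0.3699i)  (-0.1337-0.2907i)·(-0.0632+0.0000i)  (+0.0568+0.0921i)·(+0.2114-0.3699i)  (-0.0159-0.0198i)·(-0.1946-0.3301i)  (+0.0030+0.0029i)·(-0.1625+0.0022i)  (-0.0003-0.0003i)·(-0.0177+0.0319i)
Y_4^-2(R⁻¹ n̂) = +0.354101-0.198410i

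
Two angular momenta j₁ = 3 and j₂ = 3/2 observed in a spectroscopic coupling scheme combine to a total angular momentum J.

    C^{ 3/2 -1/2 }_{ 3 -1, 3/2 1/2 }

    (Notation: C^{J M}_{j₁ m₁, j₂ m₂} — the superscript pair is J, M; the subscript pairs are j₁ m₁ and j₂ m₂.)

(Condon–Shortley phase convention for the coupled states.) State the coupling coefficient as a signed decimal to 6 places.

+0.585540  (= +√(12/35))

triangle: 3!·3!·0!/7! = 36/5040
(j±m)!: 2!·4!·2!·1!·1!·2! = 192
prefactor² = (2J+1)·Δ·N² = 192/35
  k=2: +1/(2!·1!·2!·0!·1!·0!) = 1/4
Σ = 1/4  ⇒  CG² = 192/35·(1/4)² = 12/35
CG = +√(12/35) = +0.585540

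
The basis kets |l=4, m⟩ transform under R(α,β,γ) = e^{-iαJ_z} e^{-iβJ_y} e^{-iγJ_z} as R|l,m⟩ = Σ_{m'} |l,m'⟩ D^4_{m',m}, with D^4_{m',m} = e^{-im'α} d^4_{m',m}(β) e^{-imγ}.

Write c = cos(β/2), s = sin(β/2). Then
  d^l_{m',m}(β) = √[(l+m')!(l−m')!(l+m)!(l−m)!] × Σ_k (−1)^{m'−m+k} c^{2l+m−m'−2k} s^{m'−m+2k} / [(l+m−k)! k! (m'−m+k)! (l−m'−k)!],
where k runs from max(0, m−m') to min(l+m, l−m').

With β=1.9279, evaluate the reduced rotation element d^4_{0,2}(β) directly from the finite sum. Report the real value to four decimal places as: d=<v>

d^4_{0,2}(β=1.9279) via the finite sum:
c=cos(1.927900/2)=0.570280, s=sin(1.927900/2)=0.821451; N=√[24·24·720·2]=910.735966
Admissible k: 2..4 (factorial args all ≥0)
  k=2: (−1)^0·910.7360/(96)·0.5703^6·0.8215^2 = +0.220197
  k=3: (−1)^1·910.7360/(36)·0.5703^4·0.8215^4 = -1.218337
  k=4: (−1)^2·910.7360/(96)·0.5703^2·0.8215^6 = +0.947951
d^4_{0,2}(1.9279) = +0.220197 -1.218337 +0.947951 = -0.050189

d=-0.0502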